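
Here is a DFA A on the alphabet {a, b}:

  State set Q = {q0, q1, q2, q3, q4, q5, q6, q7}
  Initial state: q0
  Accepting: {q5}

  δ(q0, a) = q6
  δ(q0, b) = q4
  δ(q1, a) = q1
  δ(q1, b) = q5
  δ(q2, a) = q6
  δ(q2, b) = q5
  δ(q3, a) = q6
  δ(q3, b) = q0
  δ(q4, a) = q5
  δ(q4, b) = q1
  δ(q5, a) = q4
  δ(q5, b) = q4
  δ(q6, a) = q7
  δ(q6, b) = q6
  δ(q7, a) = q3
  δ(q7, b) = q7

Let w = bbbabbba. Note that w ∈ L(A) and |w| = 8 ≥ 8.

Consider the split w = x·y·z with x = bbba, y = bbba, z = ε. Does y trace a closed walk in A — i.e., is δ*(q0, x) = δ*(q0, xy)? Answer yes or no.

no

Run of A on the first 8 characters of w = b b b a b b b a:
  step 0: q0  (start)
  step 1: q4  (read b: q0→q4)
  step 2: q1  (read b: q4→q1)
  step 3: q5  (read b: q1→q5)
  step 4: q4  (read a: q5→q4)
  step 5: q1  (read b: q4→q1)
  step 6: q5  (read b: q1→q5)
  step 7: q4  (read b: q5→q4)
  step 8: q5  (read a: q4→q5)

After x (step 4): q4. After xy (step 8): q5.
They differ (q4 ≠ q5), so y is not a cycle from the state after x; this split is not the one the pumping-lemma construction produces, and pumping y need not keep the string in L(A).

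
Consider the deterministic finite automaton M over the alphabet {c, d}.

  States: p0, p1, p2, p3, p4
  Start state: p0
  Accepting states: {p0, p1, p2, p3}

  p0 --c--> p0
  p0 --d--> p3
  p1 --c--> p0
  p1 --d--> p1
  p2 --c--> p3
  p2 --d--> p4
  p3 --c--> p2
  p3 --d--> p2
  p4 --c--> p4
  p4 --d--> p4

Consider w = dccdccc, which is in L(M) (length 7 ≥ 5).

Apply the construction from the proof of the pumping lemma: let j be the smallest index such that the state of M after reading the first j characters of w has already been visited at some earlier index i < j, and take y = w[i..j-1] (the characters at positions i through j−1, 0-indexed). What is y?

cc

Run of M on w = d c c d c c c:
  step 0: p0  (start)
  step 1: p3  (read d: p0→p3)
  step 2: p2  (read c: p3→p2)
  step 3: p3  (read c: p2→p3)   ← first repeat (p3 seen earlier)
  step 4: p2  (read d: p3→p2)
  step 5: p3  (read c: p2→p3)
  step 6: p2  (read c: p3→p2)
  step 7: p3  (read c: p2→p3)

So i = 1, j = 3, giving x = w[0:1] = d, y = w[1:3] = cc, z = w[3:7] = dccc.
Check: |xy| = 3 ≤ 5 and |y| = 2 ≥ 1. Reading y takes M from p3 back to p3, so every xyⁱz is accepted.
With |Q| = 5, pigeonhole forces a state repeat no later than step 5; the substring read between the first and second visits to that state can be pumped.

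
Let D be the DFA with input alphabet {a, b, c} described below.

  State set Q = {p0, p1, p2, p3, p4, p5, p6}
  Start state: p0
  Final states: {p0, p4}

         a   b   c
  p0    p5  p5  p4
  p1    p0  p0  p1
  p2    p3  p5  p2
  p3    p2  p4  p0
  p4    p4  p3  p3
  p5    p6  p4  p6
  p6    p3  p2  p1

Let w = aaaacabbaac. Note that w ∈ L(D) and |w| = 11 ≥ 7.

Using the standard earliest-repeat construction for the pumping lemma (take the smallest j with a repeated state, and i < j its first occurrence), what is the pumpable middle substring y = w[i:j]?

c

Run of D on w = a a a a c a b b a a c:
  step 0: p0  (start)
  step 1: p5  (read a: p0→p5)
  step 2: p6  (read a: p5→p6)
  step 3: p3  (read a: p6→p3)
  step 4: p2  (read a: p3→p2)
  step 5: p2  (read c: p2→p2)   ← first repeat (p2 seen earlier)
  step 6: p3  (read a: p2→p3)
  step 7: p4  (read b: p3→p4)
  step 8: p3  (read b: p4→p3)
  step 9: p2  (read a: p3→p2)
  step 10: p3  (read a: p2→p3)
  step 11: p0  (read c: p3→p0)

So i = 4, j = 5, giving x = w[0:4] = aaaa, y = w[4:5] = c, z = w[5:11] = abbaac.
Check: |xy| = 5 ≤ 7 and |y| = 1 ≥ 1. Reading y takes D from p2 back to p2, so every xyⁱz is accepted.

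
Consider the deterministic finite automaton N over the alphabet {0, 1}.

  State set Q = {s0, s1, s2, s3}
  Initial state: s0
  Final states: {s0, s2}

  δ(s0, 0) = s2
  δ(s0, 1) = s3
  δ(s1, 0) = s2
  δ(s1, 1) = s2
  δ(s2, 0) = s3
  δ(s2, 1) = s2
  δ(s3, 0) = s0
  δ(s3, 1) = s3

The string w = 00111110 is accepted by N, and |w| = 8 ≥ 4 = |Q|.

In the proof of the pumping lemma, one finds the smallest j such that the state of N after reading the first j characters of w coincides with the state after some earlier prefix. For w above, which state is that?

State sequence: s0 -0-> s2 -0-> s3 -1-> s3 -1-> s3 -1-> s3 -1-> s3 -1-> s3 -0-> s0
First repeat at step 3: s3 was already visited.

The earliest repeat is at step j = 3: N is in s3, which it already visited at step i = 2.
The DFA has 4 states, so the proof of the pumping lemma guarantees a repeated state among the first 4+1 visited; the segment between the two visits is the pumpable y.

s3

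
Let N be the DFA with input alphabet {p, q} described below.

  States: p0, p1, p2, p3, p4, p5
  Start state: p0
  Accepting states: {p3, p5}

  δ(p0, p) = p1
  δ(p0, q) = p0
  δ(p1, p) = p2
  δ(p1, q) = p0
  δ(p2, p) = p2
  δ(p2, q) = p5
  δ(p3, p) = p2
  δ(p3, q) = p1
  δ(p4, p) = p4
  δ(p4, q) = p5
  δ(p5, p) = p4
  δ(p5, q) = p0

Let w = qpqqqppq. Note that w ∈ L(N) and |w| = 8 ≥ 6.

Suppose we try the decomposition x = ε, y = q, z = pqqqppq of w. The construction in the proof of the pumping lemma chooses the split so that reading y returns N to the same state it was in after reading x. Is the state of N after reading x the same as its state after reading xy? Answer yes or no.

Run of N on the first 1 characters of w = q:
  step 0: p0  (start)
  step 1: p0  (read q: p0→p0)

After x (step 0): p0. After xy (step 1): p0.
They match, so y = q drives N around a cycle from p0 back to itself; pumping y any number of times keeps N in p0 before reading z, and xyⁱz ∈ L(N) for every i ≥ 0.

yes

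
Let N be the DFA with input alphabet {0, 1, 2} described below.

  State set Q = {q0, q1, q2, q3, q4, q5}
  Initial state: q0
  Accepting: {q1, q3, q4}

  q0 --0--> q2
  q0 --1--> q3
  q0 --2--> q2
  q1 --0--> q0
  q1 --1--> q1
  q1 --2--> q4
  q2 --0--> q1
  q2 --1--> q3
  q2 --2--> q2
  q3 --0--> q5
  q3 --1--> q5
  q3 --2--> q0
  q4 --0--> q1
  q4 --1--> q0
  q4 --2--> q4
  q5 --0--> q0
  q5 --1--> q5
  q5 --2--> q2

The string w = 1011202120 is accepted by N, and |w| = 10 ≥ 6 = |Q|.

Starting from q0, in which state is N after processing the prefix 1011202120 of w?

Run of N on the first 10 characters of w = 1 0 1 1 2 0 2 1 2 0:
  step 0: q0  (start)
  step 1: q3  (read 1: q0→q3)
  step 2: q5  (read 0: q3→q5)
  step 3: q5  (read 1: q5→q5)
  step 4: q5  (read 1: q5→q5)
  step 5: q2  (read 2: q5→q2)
  step 6: q1  (read 0: q2→q1)
  step 7: q4  (read 2: q1→q4)
  step 8: q0  (read 1: q4→q0)
  step 9: q2  (read 2: q0→q2)
  step 10: q1  (read 0: q2→q1)

After reading 10 characters, N is in state q1.
(This kind of state-tracing is the core of the pumping-lemma construction: with 6 states, pigeonhole forces a repeat within the first 6 steps.)

q1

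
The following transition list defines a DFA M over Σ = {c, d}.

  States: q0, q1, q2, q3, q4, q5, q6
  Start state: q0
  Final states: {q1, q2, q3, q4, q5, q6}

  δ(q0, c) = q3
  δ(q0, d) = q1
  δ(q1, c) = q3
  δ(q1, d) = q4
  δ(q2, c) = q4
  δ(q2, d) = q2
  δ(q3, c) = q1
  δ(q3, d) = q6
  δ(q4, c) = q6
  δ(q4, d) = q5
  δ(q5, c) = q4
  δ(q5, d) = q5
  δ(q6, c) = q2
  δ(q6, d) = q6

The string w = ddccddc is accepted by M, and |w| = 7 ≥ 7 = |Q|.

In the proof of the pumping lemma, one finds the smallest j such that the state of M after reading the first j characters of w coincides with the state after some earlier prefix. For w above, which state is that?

Run of M on w = d d c c d d c:
  step 0: q0  (start)
  step 1: q1  (read d: q0→q1)
  step 2: q4  (read d: q1→q4)
  step 3: q6  (read c: q4→q6)
  step 4: q2  (read c: q6→q2)
  step 5: q2  (read d: q2→q2)   ← first repeat (q2 seen earlier)
  step 6: q2  (read d: q2→q2)
  step 7: q4  (read c: q2→q4)

The earliest repeat is at step j = 5: M is in q2, which it already visited at step i = 4.
With |Q| = 7, pigeonhole forces a state repeat no later than step 7; the substring read between the first and second visits to that state can be pumped.

q2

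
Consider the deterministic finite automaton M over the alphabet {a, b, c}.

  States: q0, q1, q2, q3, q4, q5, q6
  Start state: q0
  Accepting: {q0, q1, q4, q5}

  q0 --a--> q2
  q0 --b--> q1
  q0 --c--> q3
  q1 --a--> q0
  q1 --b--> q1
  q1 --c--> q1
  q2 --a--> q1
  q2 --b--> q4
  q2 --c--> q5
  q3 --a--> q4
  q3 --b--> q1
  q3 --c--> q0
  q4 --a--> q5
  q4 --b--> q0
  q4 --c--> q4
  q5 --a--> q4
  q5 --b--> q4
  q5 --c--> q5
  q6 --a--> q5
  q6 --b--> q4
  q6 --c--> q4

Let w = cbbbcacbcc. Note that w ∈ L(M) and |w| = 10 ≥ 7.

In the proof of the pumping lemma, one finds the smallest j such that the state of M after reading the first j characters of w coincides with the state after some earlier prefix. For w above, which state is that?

q1

Run of M on w = c b b b c a c b c c:
  step 0: q0  (start)
  step 1: q3  (read c: q0→q3)
  step 2: q1  (read b: q3→q1)
  step 3: q1  (read b: q1→q1)   ← first repeat (q1 seen earlier)
  step 4: q1  (read b: q1→q1)
  step 5: q1  (read c: q1→q1)
  step 6: q0  (read a: q1→q0)
  step 7: q3  (read c: q0→q3)
  step 8: q1  (read b: q3→q1)
  step 9: q1  (read c: q1→q1)
  step 10: q1  (read c: q1→q1)

The earliest repeat is at step j = 3: M is in q1, which it already visited at step i = 2.
Pumping length from the standard proof: p = 7 (the number of states). The repeated state found above gives |xy| = j ≤ 7 and |y| = j − i ≥ 1.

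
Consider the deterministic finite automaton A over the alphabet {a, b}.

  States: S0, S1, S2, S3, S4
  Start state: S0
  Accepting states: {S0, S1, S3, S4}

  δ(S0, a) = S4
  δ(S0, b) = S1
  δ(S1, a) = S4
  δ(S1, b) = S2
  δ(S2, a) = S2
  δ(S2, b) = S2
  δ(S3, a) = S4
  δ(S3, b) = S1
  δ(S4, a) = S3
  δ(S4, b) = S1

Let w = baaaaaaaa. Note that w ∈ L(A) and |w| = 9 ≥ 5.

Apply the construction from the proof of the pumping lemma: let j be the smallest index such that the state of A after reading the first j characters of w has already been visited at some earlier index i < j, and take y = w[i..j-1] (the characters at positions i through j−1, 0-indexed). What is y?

Run of A on w = b a a a a a a a a:
  step 0: S0  (start)
  step 1: S1  (read b: S0→S1)
  step 2: S4  (read a: S1→S4)
  step 3: S3  (read a: S4→S3)
  step 4: S4  (read a: S3→S4)   ← first repeat (S4 seen earlier)
  step 5: S3  (read a: S4→S3)
  step 6: S4  (read a: S3→S4)
  step 7: S3  (read a: S4→S3)
  step 8: S4  (read a: S3→S4)
  step 9: S3  (read a: S4→S3)

So i = 2, j = 4, giving x = w[0:2] = ba, y = w[2:4] = aa, z = w[4:9] = aaaaa.
Check: |xy| = 4 ≤ 5 and |y| = 2 ≥ 1. Reading y takes A from S4 back to S4, so every xyⁱz is accepted.
The DFA has 5 states, so the proof of the pumping lemma guarantees a repeated state among the first 5+1 visited; the segment between the two visits is the pumpable y.

aa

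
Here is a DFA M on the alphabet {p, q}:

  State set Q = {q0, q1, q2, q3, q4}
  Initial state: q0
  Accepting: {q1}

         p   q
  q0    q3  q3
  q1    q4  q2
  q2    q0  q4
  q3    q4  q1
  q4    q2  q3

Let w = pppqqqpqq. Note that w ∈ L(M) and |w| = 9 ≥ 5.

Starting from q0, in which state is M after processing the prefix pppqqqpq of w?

q3

Run of M on the first 8 characters of w = p p p q q q p q:
  step 0: q0  (start)
  step 1: q3  (read p: q0→q3)
  step 2: q4  (read p: q3→q4)
  step 3: q2  (read p: q4→q2)
  step 4: q4  (read q: q2→q4)
  step 5: q3  (read q: q4→q3)
  step 6: q1  (read q: q3→q1)
  step 7: q4  (read p: q1→q4)
  step 8: q3  (read q: q4→q3)

After reading 8 characters, M is in state q3.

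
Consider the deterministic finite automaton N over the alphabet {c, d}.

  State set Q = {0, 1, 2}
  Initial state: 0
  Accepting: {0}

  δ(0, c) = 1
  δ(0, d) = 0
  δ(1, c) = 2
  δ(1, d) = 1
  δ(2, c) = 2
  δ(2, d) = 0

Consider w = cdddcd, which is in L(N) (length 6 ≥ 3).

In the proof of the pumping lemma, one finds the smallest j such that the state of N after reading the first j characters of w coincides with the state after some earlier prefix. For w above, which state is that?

State sequence: 0 -c-> 1 -d-> 1 -d-> 1 -d-> 1 -c-> 2 -d-> 0
First repeat at step 2: 1 was already visited.

The earliest repeat is at step j = 2: N is in 1, which it already visited at step i = 1.

1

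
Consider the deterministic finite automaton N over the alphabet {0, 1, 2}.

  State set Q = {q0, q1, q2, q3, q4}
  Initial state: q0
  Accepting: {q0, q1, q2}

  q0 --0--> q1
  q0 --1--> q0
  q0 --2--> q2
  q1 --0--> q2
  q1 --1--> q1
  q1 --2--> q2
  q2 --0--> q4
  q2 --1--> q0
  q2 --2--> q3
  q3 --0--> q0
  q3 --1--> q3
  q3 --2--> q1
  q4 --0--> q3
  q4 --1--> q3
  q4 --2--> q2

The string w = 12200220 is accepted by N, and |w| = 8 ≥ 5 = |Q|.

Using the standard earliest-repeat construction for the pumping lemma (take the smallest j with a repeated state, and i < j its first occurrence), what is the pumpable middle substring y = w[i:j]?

1

State sequence: q0 -1-> q0 -2-> q2 -2-> q3 -0-> q0 -0-> q1 -2-> q2 -2-> q3 -0-> q0
First repeat at step 1: q0 was already visited.

So i = 0, j = 1, giving x = w[0:0] = ε, y = w[0:1] = 1, z = w[1:8] = 2200220.
Check: |xy| = 1 ≤ 5 and |y| = 1 ≥ 1. Reading y takes N from q0 back to q0, so every xyⁱz is accepted.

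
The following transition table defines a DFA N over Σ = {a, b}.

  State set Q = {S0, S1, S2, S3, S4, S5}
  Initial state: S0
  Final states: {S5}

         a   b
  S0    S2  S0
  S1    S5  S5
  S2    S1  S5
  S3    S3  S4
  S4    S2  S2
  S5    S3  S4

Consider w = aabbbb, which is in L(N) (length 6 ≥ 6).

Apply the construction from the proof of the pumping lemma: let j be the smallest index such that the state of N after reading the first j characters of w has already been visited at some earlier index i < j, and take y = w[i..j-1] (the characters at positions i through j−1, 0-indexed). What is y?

State sequence: S0 -a-> S2 -a-> S1 -b-> S5 -b-> S4 -b-> S2 -b-> S5
First repeat at step 5: S2 was already visited.

So i = 1, j = 5, giving x = w[0:1] = a, y = w[1:5] = abbb, z = w[5:6] = b.
Check: |xy| = 5 ≤ 6 and |y| = 4 ≥ 1. Reading y takes N from S2 back to S2, so every xyⁱz is accepted.

abbb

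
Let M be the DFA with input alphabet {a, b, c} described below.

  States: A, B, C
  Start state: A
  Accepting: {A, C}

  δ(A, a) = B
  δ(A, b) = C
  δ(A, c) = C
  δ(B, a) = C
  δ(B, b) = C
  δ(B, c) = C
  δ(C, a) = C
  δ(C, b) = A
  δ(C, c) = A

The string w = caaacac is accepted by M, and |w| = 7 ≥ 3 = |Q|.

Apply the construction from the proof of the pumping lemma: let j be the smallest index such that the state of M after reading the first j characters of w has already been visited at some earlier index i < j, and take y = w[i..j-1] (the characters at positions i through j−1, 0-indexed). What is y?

a

Run of M on w = c a a a c a c:
  step 0: A  (start)
  step 1: C  (read c: A→C)
  step 2: C  (read a: C→C)   ← first repeat (C seen earlier)
  step 3: C  (read a: C→C)
  step 4: C  (read a: C→C)
  step 5: A  (read c: C→A)
  step 6: B  (read a: A→B)
  step 7: C  (read c: B→C)

So i = 1, j = 2, giving x = w[0:1] = c, y = w[1:2] = a, z = w[2:7] = aacac.
Check: |xy| = 2 ≤ 3 and |y| = 1 ≥ 1. Reading y takes M from C back to C, so every xyⁱz is accepted.
With |Q| = 3, pigeonhole forces a state repeat no later than step 3; the substring read between the first and second visits to that state can be pumped.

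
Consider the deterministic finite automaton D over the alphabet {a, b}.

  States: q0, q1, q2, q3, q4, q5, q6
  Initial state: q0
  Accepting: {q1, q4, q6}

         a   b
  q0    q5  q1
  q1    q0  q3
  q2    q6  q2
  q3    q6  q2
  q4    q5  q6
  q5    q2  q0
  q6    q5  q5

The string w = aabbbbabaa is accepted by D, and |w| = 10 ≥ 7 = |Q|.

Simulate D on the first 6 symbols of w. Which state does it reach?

q2

Run of D on the first 6 characters of w = a a b b b b:
  step 0: q0  (start)
  step 1: q5  (read a: q0→q5)
  step 2: q2  (read a: q5→q2)
  step 3: q2  (read b: q2→q2)
  step 4: q2  (read b: q2→q2)
  step 5: q2  (read b: q2→q2)
  step 6: q2  (read b: q2→q2)

After reading 6 characters, D is in state q2.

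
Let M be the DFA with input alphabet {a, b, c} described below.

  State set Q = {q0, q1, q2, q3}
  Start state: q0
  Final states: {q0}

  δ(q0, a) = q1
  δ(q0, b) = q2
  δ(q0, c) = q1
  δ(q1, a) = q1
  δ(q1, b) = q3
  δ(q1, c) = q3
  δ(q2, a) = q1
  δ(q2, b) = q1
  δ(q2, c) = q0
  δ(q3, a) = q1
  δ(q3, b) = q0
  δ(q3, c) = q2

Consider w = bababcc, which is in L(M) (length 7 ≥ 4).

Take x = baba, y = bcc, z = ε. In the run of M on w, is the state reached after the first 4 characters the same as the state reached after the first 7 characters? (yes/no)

State sequence: q0 -b-> q2 -a-> q1 -b-> q3 -a-> q1 -b-> q3 -c-> q2 -c-> q0

After x (step 4): q1. After xy (step 7): q0.
They differ (q1 ≠ q0), so y is not a cycle from the state after x; this split is not the one the pumping-lemma construction produces, and pumping y need not keep the string in L(M).

no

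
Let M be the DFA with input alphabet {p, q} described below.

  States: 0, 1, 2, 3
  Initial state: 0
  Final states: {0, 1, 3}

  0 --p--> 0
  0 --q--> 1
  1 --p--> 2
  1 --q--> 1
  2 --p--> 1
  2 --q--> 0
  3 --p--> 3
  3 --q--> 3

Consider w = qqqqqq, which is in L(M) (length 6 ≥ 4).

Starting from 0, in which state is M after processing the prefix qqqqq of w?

Run of M on the first 5 characters of w = q q q q q:
  step 0: 0  (start)
  step 1: 1  (read q: 0→1)
  step 2: 1  (read q: 1→1)
  step 3: 1  (read q: 1→1)
  step 4: 1  (read q: 1→1)
  step 5: 1  (read q: 1→1)

After reading 5 characters, M is in state 1.

1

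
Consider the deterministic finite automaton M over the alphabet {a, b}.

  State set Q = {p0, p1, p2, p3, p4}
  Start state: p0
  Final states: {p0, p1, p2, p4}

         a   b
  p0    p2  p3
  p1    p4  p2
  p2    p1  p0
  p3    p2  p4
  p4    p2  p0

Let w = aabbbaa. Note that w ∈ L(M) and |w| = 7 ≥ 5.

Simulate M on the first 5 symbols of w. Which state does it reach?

Run of M on the first 5 characters of w = a a b b b:
  step 0: p0  (start)
  step 1: p2  (read a: p0→p2)
  step 2: p1  (read a: p2→p1)
  step 3: p2  (read b: p1→p2)
  step 4: p0  (read b: p2→p0)
  step 5: p3  (read b: p0→p3)

After reading 5 characters, M is in state p3.
(This kind of state-tracing is the core of the pumping-lemma construction: with 5 states, pigeonhole forces a repeat within the first 5 steps.)

p3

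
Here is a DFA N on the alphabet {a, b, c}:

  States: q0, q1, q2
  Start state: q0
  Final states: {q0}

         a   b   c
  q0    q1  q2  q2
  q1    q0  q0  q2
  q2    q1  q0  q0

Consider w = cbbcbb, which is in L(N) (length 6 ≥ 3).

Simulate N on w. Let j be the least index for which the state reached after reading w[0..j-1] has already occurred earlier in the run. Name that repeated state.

q0

Run of N on w = c b b c b b:
  step 0: q0  (start)
  step 1: q2  (read c: q0→q2)
  step 2: q0  (read b: q2→q0)   ← first repeat (q0 seen earlier)
  step 3: q2  (read b: q0→q2)
  step 4: q0  (read c: q2→q0)
  step 5: q2  (read b: q0→q2)
  step 6: q0  (read b: q2→q0)

The earliest repeat is at step j = 2: N is in q0, which it already visited at step i = 0.
Since N has 3 states, any run of length ≥ 3 visits 3+1 states, so by pigeonhole some state repeats within the first 3 steps — that repeat gives the pumpable loop.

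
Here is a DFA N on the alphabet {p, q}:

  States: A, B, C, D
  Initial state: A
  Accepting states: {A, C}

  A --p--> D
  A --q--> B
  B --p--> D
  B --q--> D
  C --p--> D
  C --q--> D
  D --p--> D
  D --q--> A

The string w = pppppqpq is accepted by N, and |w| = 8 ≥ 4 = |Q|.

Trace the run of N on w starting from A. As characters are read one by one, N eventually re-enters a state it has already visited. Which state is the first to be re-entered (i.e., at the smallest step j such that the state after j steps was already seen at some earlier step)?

Run of N on w = p p p p p q p q:
  step 0: A  (start)
  step 1: D  (read p: A→D)
  step 2: D  (read p: D→D)   ← first repeat (D seen earlier)
  step 3: D  (read p: D→D)
  step 4: D  (read p: D→D)
  step 5: D  (read p: D→D)
  step 6: A  (read q: D→A)
  step 7: D  (read p: A→D)
  step 8: A  (read q: D→A)

The earliest repeat is at step j = 2: N is in D, which it already visited at step i = 1.
The DFA has 4 states, so the proof of the pumping lemma guarantees a repeated state among the first 4+1 visited; the segment between the two visits is the pumpable y.

D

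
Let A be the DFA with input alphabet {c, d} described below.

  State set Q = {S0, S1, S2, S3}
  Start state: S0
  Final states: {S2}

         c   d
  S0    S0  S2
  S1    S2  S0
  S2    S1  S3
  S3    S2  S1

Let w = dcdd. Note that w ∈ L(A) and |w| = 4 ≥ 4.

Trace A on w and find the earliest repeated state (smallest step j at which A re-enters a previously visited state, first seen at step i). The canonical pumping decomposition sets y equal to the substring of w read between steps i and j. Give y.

dcd

State sequence: S0 -d-> S2 -c-> S1 -d-> S0 -d-> S2
First repeat at step 3: S0 was already visited.

So i = 0, j = 3, giving x = w[0:0] = ε, y = w[0:3] = dcd, z = w[3:4] = d.
Check: |xy| = 3 ≤ 4 and |y| = 3 ≥ 1. Reading y takes A from S0 back to S0, so every xyⁱz is accepted.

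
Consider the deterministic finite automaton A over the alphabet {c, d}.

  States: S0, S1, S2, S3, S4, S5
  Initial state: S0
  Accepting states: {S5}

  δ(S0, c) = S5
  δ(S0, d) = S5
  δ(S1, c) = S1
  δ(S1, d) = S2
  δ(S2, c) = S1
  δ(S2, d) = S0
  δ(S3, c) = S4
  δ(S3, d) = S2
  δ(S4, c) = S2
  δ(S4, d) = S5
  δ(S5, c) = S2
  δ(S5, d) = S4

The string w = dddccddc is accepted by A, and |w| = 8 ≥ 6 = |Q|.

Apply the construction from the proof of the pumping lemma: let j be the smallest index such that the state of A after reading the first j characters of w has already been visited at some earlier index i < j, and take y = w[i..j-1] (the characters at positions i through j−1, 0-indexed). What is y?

dd

Run of A on w = d d d c c d d c:
  step 0: S0  (start)
  step 1: S5  (read d: S0→S5)
  step 2: S4  (read d: S5→S4)
  step 3: S5  (read d: S4→S5)   ← first repeat (S5 seen earlier)
  step 4: S2  (read c: S5→S2)
  step 5: S1  (read c: S2→S1)
  step 6: S2  (read d: S1→S2)
  step 7: S0  (read d: S2→S0)
  step 8: S5  (read c: S0→S5)

So i = 1, j = 3, giving x = w[0:1] = d, y = w[1:3] = dd, z = w[3:8] = ccddc.
Check: |xy| = 3 ≤ 6 and |y| = 2 ≥ 1. Reading y takes A from S5 back to S5, so every xyⁱz is accepted.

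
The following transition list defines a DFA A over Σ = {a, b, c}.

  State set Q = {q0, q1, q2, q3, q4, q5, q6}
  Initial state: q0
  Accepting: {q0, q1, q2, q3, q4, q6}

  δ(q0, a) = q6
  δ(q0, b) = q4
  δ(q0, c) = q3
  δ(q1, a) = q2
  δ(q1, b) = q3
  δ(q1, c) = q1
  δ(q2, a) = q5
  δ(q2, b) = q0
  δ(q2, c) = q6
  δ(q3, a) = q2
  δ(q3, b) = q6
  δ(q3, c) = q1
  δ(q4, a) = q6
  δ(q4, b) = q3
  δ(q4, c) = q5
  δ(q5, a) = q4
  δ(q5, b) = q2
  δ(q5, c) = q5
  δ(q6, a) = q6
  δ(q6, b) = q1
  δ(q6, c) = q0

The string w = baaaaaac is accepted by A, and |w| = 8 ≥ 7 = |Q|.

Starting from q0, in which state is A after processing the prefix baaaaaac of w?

q0

State sequence: q0 -b-> q4 -a-> q6 -a-> q6 -a-> q6 -a-> q6 -a-> q6 -a-> q6 -c-> q0

After reading 8 characters, A is in state q0.
(This kind of state-tracing is the core of the pumping-lemma construction: with 7 states, pigeonhole forces a repeat within the first 7 steps.)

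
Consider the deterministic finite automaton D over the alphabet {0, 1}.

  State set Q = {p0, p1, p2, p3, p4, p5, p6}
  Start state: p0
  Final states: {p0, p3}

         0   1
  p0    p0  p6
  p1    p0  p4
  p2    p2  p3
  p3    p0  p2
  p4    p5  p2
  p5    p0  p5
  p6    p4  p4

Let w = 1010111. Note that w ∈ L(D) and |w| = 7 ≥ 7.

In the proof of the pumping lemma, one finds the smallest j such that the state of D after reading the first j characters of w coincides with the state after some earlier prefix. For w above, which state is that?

p2

State sequence: p0 -1-> p6 -0-> p4 -1-> p2 -0-> p2 -1-> p3 -1-> p2 -1-> p3
First repeat at step 4: p2 was already visited.

The earliest repeat is at step j = 4: D is in p2, which it already visited at step i = 3.
The DFA has 7 states, so the proof of the pumping lemma guarantees a repeated state among the first 7+1 visited; the segment between the two visits is the pumpable y.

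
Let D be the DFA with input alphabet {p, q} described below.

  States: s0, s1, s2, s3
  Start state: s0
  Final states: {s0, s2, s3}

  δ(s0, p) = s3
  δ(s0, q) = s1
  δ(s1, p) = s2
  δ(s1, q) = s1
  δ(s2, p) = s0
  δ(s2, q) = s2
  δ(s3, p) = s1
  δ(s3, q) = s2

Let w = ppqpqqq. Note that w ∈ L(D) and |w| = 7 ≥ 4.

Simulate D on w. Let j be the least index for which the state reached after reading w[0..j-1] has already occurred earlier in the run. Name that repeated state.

Run of D on w = p p q p q q q:
  step 0: s0  (start)
  step 1: s3  (read p: s0→s3)
  step 2: s1  (read p: s3→s1)
  step 3: s1  (read q: s1→s1)   ← first repeat (s1 seen earlier)
  step 4: s2  (read p: s1→s2)
  step 5: s2  (read q: s2→s2)
  step 6: s2  (read q: s2→s2)
  step 7: s2  (read q: s2→s2)

The earliest repeat is at step j = 3: D is in s1, which it already visited at step i = 2.
The DFA has 4 states, so the proof of the pumping lemma guarantees a repeated state among the first 4+1 visited; the segment between the two visits is the pumpable y.

s1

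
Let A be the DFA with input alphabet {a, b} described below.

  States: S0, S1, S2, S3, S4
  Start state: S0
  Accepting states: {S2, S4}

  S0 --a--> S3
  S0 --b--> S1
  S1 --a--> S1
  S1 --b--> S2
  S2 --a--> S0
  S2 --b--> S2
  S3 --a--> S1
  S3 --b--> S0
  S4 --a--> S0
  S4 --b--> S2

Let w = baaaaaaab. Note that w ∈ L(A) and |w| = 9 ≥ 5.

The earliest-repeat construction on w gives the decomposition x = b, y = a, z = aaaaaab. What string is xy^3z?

baaaaaaaaab

xy^3z = b·a·a·a·aaaaaab = baaaaaaaaab.
Reading y = a takes A from S1 back to S1, so after x·y·y·y the machine is still in S1, and z then leads to the accepting state S2. Hence baaaaaaaaab ∈ L(A).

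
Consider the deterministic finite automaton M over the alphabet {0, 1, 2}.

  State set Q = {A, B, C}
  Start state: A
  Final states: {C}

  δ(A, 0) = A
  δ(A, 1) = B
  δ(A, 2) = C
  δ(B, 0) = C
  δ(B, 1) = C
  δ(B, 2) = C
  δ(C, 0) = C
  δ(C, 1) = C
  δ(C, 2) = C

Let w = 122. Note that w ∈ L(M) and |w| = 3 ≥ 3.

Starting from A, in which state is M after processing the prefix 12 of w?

C

State sequence: A -1-> B -2-> C

After reading 2 characters, M is in state C.
(This kind of state-tracing is the core of the pumping-lemma construction: with 3 states, pigeonhole forces a repeat within the first 3 steps.)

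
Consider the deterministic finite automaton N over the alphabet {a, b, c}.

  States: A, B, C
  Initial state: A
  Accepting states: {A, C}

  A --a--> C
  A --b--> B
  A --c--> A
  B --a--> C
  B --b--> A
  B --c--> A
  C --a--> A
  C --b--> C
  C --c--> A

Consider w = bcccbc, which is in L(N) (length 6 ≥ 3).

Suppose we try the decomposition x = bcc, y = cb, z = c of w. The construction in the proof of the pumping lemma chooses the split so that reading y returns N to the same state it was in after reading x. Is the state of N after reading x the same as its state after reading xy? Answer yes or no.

no

State sequence: A -b-> B -c-> A -c-> A -c-> A -b-> B

After x (step 3): A. After xy (step 5): B.
They differ (A ≠ B), so y is not a cycle from the state after x; this split is not the one the pumping-lemma construction produces, and pumping y need not keep the string in L(N).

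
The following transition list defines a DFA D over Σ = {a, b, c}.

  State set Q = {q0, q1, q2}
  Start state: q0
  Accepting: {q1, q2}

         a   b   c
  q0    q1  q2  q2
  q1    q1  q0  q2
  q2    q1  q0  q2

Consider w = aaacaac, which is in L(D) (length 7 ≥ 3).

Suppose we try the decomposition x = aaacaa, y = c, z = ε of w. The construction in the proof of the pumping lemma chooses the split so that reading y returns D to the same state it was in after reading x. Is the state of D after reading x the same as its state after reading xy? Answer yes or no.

no

State sequence: q0 -a-> q1 -a-> q1 -a-> q1 -c-> q2 -a-> q1 -a-> q1 -c-> q2

After x (step 6): q1. After xy (step 7): q2.
They differ (q1 ≠ q2), so y is not a cycle from the state after x; this split is not the one the pumping-lemma construction produces, and pumping y need not keep the string in L(D).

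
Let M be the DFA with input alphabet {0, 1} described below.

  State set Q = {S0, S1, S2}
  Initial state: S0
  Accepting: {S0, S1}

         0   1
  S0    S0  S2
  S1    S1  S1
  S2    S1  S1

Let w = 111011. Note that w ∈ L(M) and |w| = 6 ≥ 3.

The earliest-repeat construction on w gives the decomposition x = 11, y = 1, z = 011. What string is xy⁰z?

xy⁰z = xz = 11·011 = 11011.
Reading y = 1 takes M from S1 back to S1, so after x the machine is still in S1, and z then leads to the accepting state S1. Hence 11011 ∈ L(M).

11011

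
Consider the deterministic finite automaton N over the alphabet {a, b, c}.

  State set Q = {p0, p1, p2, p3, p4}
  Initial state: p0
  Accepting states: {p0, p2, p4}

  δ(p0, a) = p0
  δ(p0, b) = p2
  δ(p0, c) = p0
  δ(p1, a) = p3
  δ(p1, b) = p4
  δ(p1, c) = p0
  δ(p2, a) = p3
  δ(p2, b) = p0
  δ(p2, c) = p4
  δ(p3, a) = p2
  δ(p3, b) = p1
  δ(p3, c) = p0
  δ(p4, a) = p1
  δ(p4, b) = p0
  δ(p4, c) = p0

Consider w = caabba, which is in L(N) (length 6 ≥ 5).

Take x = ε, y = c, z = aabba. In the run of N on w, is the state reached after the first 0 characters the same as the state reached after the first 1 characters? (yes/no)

Run of N on the first 1 characters of w = c:
  step 0: p0  (start)
  step 1: p0  (read c: p0→p0)

After x (step 0): p0. After xy (step 1): p0.
They match, so y = c drives N around a cycle from p0 back to itself; pumping y any number of times keeps N in p0 before reading z, and xyⁱz ∈ L(N) for every i ≥ 0.

yes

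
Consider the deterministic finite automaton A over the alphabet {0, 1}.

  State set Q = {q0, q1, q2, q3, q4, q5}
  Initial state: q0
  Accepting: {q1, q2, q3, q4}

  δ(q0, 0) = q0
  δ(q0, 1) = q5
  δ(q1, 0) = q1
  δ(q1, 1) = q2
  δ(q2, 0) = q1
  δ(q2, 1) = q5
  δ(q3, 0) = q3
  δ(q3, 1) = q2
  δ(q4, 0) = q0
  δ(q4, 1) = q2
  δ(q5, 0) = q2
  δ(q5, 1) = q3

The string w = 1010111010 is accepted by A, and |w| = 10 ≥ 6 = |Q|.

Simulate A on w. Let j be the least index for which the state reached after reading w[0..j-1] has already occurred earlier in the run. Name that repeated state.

q5

Run of A on w = 1 0 1 0 1 1 1 0 1 0:
  step 0: q0  (start)
  step 1: q5  (read 1: q0→q5)
  step 2: q2  (read 0: q5→q2)
  step 3: q5  (read 1: q2→q5)   ← first repeat (q5 seen earlier)
  step 4: q2  (read 0: q5→q2)
  step 5: q5  (read 1: q2→q5)
  step 6: q3  (read 1: q5→q3)
  step 7: q2  (read 1: q3→q2)
  step 8: q1  (read 0: q2→q1)
  step 9: q2  (read 1: q1→q2)
  step 10: q1  (read 0: q2→q1)

The earliest repeat is at step j = 3: A is in q5, which it already visited at step i = 1.
The DFA has 6 states, so the proof of the pumping lemma guarantees a repeated state among the first 6+1 visited; the segment between the two visits is the pumpable y.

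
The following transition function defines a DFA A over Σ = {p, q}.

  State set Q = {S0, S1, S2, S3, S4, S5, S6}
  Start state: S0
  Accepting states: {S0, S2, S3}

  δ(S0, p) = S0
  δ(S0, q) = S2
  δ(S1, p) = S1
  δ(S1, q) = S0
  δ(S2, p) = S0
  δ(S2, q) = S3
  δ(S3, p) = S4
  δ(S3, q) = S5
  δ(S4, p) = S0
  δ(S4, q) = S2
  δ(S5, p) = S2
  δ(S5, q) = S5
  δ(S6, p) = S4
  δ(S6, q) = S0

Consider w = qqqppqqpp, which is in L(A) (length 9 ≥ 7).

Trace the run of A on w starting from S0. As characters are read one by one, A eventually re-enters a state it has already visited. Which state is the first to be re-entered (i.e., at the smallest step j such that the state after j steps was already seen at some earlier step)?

S2

State sequence: S0 -q-> S2 -q-> S3 -q-> S5 -p-> S2 -p-> S0 -q-> S2 -q-> S3 -p-> S4 -p-> S0
First repeat at step 4: S2 was already visited.

The earliest repeat is at step j = 4: A is in S2, which it already visited at step i = 1.
Pumping length from the standard proof: p = 7 (the number of states). The repeated state found above gives |xy| = j ≤ 7 and |y| = j − i ≥ 1.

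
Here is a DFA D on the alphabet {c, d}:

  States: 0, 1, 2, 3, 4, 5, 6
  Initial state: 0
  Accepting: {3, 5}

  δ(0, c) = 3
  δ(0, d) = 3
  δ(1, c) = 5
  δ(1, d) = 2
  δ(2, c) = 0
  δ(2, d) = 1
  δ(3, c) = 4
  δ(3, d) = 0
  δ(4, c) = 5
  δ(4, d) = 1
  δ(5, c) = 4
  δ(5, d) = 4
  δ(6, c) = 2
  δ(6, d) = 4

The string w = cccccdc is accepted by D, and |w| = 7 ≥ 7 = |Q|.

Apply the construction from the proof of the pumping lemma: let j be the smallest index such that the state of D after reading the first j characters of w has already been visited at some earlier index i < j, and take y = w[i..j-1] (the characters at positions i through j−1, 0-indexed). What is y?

cc

Run of D on w = c c c c c d c:
  step 0: 0  (start)
  step 1: 3  (read c: 0→3)
  step 2: 4  (read c: 3→4)
  step 3: 5  (read c: 4→5)
  step 4: 4  (read c: 5→4)   ← first repeat (4 seen earlier)
  step 5: 5  (read c: 4→5)
  step 6: 4  (read d: 5→4)
  step 7: 5  (read c: 4→5)

So i = 2, j = 4, giving x = w[0:2] = cc, y = w[2:4] = cc, z = w[4:7] = cdc.
Check: |xy| = 4 ≤ 7 and |y| = 2 ≥ 1. Reading y takes D from 4 back to 4, so every xyⁱz is accepted.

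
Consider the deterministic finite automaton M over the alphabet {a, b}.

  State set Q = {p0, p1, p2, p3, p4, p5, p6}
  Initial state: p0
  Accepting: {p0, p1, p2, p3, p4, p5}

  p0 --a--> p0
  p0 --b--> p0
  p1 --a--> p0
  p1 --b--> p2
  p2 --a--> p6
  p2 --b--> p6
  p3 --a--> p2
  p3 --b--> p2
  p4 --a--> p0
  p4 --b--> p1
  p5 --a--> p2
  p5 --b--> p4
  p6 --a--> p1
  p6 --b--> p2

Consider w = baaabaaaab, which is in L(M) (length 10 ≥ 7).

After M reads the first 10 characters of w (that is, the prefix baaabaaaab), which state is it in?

Run of M on the first 10 characters of w = b a a a b a a a a b:
  step 0: p0  (start)
  step 1: p0  (read b: p0→p0)
  step 2: p0  (read a: p0→p0)
  step 3: p0  (read a: p0→p0)
  step 4: p0  (read a: p0→p0)
  step 5: p0  (read b: p0→p0)
  step 6: p0  (read a: p0→p0)
  step 7: p0  (read a: p0→p0)
  step 8: p0  (read a: p0→p0)
  step 9: p0  (read a: p0→p0)
  step 10: p0  (read b: p0→p0)

After reading 10 characters, M is in state p0.

p0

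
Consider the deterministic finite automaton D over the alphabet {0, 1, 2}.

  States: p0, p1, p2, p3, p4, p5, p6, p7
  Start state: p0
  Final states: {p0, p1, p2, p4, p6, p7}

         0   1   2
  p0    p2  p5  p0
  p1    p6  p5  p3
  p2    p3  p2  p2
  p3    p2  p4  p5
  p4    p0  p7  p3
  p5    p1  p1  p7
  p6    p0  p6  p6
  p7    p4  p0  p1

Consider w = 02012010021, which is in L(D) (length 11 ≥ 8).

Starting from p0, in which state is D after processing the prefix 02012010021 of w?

p2

State sequence: p0 -0-> p2 -2-> p2 -0-> p3 -1-> p4 -2-> p3 -0-> p2 -1-> p2 -0-> p3 -0-> p2 -2-> p2 -1-> p2

After reading 11 characters, D is in state p2.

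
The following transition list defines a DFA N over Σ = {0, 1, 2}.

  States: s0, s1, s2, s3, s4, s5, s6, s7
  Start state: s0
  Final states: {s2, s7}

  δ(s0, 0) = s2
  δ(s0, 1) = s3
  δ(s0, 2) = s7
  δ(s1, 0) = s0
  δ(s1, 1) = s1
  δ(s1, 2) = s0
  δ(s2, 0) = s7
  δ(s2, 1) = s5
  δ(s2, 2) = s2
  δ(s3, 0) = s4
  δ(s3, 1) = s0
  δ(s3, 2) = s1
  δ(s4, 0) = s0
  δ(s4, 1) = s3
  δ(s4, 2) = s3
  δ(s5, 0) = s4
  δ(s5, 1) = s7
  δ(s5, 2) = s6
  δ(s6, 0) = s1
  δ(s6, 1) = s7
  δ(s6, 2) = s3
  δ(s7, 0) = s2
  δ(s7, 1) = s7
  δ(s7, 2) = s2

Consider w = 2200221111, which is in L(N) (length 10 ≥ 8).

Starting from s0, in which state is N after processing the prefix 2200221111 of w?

s7

Run of N on the first 10 characters of w = 2 2 0 0 2 2 1 1 1 1:
  step 0: s0  (start)
  step 1: s7  (read 2: s0→s7)
  step 2: s2  (read 2: s7→s2)
  step 3: s7  (read 0: s2→s7)
  step 4: s2  (read 0: s7→s2)
  step 5: s2  (read 2: s2→s2)
  step 6: s2  (read 2: s2→s2)
  step 7: s5  (read 1: s2→s5)
  step 8: s7  (read 1: s5→s7)
  step 9: s7  (read 1: s7→s7)
  step 10: s7  (read 1: s7→s7)

After reading 10 characters, N is in state s7.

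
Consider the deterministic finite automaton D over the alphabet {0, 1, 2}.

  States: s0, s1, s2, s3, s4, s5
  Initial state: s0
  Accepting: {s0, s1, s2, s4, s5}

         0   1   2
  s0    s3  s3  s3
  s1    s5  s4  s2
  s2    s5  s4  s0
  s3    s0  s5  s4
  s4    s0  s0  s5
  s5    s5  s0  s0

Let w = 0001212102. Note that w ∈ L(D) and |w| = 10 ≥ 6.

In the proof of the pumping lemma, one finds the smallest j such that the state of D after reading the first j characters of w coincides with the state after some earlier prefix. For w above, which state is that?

s0

Run of D on w = 0 0 0 1 2 1 2 1 0 2:
  step 0: s0  (start)
  step 1: s3  (read 0: s0→s3)
  step 2: s0  (read 0: s3→s0)   ← first repeat (s0 seen earlier)
  step 3: s3  (read 0: s0→s3)
  step 4: s5  (read 1: s3→s5)
  step 5: s0  (read 2: s5→s0)
  step 6: s3  (read 1: s0→s3)
  step 7: s4  (read 2: s3→s4)
  step 8: s0  (read 1: s4→s0)
  step 9: s3  (read 0: s0→s3)
  step 10: s4  (read 2: s3→s4)

The earliest repeat is at step j = 2: D is in s0, which it already visited at step i = 0.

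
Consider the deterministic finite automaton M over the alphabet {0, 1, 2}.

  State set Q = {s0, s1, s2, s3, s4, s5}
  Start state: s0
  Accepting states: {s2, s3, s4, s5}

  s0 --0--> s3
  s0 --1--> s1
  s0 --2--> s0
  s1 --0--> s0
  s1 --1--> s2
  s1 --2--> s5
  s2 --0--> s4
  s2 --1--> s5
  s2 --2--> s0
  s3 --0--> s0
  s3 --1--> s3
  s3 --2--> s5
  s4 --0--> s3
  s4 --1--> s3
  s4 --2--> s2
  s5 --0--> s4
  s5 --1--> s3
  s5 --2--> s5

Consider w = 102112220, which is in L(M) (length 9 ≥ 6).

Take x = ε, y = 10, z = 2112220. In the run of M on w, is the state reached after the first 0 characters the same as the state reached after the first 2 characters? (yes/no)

yes

Run of M on the first 2 characters of w = 1 0:
  step 0: s0  (start)
  step 1: s1  (read 1: s0→s1)
  step 2: s0  (read 0: s1→s0)

After x (step 0): s0. After xy (step 2): s0.
They match, so y = 10 drives M around a cycle from s0 back to itself; pumping y any number of times keeps M in s0 before reading z, and xyⁱz ∈ L(M) for every i ≥ 0.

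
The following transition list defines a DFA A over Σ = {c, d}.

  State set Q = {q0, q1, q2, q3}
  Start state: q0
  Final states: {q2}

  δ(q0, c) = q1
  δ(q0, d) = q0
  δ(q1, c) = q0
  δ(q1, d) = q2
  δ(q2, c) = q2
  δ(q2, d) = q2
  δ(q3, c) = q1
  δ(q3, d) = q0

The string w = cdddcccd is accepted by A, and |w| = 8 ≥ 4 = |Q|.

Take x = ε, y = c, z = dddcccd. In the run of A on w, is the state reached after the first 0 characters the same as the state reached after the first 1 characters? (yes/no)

State sequence: q0 -c-> q1

After x (step 0): q0. After xy (step 1): q1.
They differ (q0 ≠ q1), so y is not a cycle from the state after x; this split is not the one the pumping-lemma construction produces, and pumping y need not keep the string in L(A).

no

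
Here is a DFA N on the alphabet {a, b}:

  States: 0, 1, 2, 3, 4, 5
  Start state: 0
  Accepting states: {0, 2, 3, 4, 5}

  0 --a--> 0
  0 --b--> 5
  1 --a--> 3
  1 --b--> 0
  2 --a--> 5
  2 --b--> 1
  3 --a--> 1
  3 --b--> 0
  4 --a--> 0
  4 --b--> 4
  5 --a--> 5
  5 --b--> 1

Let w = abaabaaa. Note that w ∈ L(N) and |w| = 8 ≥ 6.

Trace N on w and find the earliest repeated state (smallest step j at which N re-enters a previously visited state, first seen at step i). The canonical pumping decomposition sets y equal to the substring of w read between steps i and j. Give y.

State sequence: 0 -a-> 0 -b-> 5 -a-> 5 -a-> 5 -b-> 1 -a-> 3 -a-> 1 -a-> 3
First repeat at step 1: 0 was already visited.

So i = 0, j = 1, giving x = w[0:0] = ε, y = w[0:1] = a, z = w[1:8] = baabaaa.
Check: |xy| = 1 ≤ 6 and |y| = 1 ≥ 1. Reading y takes N from 0 back to 0, so every xyⁱz is accepted.
Since N has 6 states, any run of length ≥ 6 visits 6+1 states, so by pigeonhole some state repeats within the first 6 steps — that repeat gives the pumpable loop.

a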